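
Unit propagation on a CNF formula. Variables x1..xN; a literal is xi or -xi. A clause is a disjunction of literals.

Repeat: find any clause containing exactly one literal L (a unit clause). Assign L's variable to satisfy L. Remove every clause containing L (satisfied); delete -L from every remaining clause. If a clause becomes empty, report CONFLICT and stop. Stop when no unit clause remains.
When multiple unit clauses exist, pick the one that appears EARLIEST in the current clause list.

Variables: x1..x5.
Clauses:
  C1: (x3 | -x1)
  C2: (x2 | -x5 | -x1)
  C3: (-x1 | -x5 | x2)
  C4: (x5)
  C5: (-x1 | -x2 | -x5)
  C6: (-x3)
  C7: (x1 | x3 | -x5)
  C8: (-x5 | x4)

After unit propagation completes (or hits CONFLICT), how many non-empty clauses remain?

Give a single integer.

Answer: 1

Derivation:
unit clause [5] forces x5=T; simplify:
  drop -5 from [2, -5, -1] -> [2, -1]
  drop -5 from [-1, -5, 2] -> [-1, 2]
  drop -5 from [-1, -2, -5] -> [-1, -2]
  drop -5 from [1, 3, -5] -> [1, 3]
  drop -5 from [-5, 4] -> [4]
  satisfied 1 clause(s); 7 remain; assigned so far: [5]
unit clause [-3] forces x3=F; simplify:
  drop 3 from [3, -1] -> [-1]
  drop 3 from [1, 3] -> [1]
  satisfied 1 clause(s); 6 remain; assigned so far: [3, 5]
unit clause [-1] forces x1=F; simplify:
  drop 1 from [1] -> [] (empty!)
  satisfied 4 clause(s); 2 remain; assigned so far: [1, 3, 5]
CONFLICT (empty clause)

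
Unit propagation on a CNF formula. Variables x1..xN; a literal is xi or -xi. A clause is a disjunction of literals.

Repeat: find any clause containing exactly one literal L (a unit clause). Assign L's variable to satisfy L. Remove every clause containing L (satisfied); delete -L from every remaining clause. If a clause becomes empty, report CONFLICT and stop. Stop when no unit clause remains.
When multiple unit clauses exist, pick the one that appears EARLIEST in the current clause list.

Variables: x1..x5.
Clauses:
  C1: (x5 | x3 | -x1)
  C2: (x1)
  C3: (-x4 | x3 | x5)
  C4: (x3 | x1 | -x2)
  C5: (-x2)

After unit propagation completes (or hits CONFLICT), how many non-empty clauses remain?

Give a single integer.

unit clause [1] forces x1=T; simplify:
  drop -1 from [5, 3, -1] -> [5, 3]
  satisfied 2 clause(s); 3 remain; assigned so far: [1]
unit clause [-2] forces x2=F; simplify:
  satisfied 1 clause(s); 2 remain; assigned so far: [1, 2]

Answer: 2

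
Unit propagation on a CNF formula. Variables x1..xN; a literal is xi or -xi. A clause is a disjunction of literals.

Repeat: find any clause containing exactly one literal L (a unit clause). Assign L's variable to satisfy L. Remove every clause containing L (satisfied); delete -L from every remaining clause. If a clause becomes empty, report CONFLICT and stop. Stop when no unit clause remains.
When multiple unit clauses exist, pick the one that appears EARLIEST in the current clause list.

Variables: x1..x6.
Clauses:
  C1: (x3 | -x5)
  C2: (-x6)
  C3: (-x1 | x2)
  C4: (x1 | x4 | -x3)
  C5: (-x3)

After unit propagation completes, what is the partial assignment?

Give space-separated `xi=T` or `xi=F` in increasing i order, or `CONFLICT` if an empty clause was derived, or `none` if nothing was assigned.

unit clause [-6] forces x6=F; simplify:
  satisfied 1 clause(s); 4 remain; assigned so far: [6]
unit clause [-3] forces x3=F; simplify:
  drop 3 from [3, -5] -> [-5]
  satisfied 2 clause(s); 2 remain; assigned so far: [3, 6]
unit clause [-5] forces x5=F; simplify:
  satisfied 1 clause(s); 1 remain; assigned so far: [3, 5, 6]

Answer: x3=F x5=F x6=F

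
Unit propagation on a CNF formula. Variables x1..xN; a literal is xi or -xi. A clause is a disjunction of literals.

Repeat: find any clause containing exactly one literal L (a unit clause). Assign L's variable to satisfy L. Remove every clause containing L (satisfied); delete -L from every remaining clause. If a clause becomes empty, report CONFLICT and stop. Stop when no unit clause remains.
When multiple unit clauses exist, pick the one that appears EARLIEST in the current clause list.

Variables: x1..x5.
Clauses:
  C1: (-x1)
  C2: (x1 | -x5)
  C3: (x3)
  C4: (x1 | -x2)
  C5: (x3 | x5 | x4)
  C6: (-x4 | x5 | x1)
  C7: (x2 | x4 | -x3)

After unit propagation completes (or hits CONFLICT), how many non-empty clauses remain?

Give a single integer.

Answer: 0

Derivation:
unit clause [-1] forces x1=F; simplify:
  drop 1 from [1, -5] -> [-5]
  drop 1 from [1, -2] -> [-2]
  drop 1 from [-4, 5, 1] -> [-4, 5]
  satisfied 1 clause(s); 6 remain; assigned so far: [1]
unit clause [-5] forces x5=F; simplify:
  drop 5 from [3, 5, 4] -> [3, 4]
  drop 5 from [-4, 5] -> [-4]
  satisfied 1 clause(s); 5 remain; assigned so far: [1, 5]
unit clause [3] forces x3=T; simplify:
  drop -3 from [2, 4, -3] -> [2, 4]
  satisfied 2 clause(s); 3 remain; assigned so far: [1, 3, 5]
unit clause [-2] forces x2=F; simplify:
  drop 2 from [2, 4] -> [4]
  satisfied 1 clause(s); 2 remain; assigned so far: [1, 2, 3, 5]
unit clause [-4] forces x4=F; simplify:
  drop 4 from [4] -> [] (empty!)
  satisfied 1 clause(s); 1 remain; assigned so far: [1, 2, 3, 4, 5]
CONFLICT (empty clause)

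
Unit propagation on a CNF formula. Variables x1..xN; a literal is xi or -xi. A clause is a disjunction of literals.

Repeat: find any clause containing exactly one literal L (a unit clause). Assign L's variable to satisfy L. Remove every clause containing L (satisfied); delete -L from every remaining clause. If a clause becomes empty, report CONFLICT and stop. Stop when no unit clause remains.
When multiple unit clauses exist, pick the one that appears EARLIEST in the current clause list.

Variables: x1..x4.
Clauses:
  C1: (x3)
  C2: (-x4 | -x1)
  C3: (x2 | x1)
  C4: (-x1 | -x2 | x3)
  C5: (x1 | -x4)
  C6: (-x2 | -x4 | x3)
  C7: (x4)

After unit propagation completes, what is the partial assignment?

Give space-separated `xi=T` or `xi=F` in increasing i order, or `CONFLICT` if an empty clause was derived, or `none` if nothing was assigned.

unit clause [3] forces x3=T; simplify:
  satisfied 3 clause(s); 4 remain; assigned so far: [3]
unit clause [4] forces x4=T; simplify:
  drop -4 from [-4, -1] -> [-1]
  drop -4 from [1, -4] -> [1]
  satisfied 1 clause(s); 3 remain; assigned so far: [3, 4]
unit clause [-1] forces x1=F; simplify:
  drop 1 from [2, 1] -> [2]
  drop 1 from [1] -> [] (empty!)
  satisfied 1 clause(s); 2 remain; assigned so far: [1, 3, 4]
CONFLICT (empty clause)

Answer: CONFLICT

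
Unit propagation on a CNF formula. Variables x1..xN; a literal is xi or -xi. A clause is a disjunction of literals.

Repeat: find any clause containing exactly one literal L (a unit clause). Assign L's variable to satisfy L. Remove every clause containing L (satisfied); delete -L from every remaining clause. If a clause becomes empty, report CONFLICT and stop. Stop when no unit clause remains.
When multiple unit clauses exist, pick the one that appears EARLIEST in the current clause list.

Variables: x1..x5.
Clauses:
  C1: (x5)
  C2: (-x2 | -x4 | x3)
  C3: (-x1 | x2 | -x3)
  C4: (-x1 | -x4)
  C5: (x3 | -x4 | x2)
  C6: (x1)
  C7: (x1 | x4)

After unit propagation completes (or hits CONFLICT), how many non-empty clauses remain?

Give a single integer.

Answer: 1

Derivation:
unit clause [5] forces x5=T; simplify:
  satisfied 1 clause(s); 6 remain; assigned so far: [5]
unit clause [1] forces x1=T; simplify:
  drop -1 from [-1, 2, -3] -> [2, -3]
  drop -1 from [-1, -4] -> [-4]
  satisfied 2 clause(s); 4 remain; assigned so far: [1, 5]
unit clause [-4] forces x4=F; simplify:
  satisfied 3 clause(s); 1 remain; assigned so far: [1, 4, 5]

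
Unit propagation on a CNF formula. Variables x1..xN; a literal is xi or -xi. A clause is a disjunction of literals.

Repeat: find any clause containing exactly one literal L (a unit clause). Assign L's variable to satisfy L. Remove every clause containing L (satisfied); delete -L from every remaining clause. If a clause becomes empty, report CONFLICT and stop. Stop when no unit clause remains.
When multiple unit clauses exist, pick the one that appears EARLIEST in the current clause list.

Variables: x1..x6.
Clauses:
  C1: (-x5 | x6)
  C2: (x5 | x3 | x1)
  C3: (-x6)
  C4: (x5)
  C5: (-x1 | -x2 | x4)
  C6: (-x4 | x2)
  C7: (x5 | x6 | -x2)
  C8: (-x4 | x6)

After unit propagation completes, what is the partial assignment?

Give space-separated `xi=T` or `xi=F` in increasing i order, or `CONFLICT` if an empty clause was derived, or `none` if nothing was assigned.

unit clause [-6] forces x6=F; simplify:
  drop 6 from [-5, 6] -> [-5]
  drop 6 from [5, 6, -2] -> [5, -2]
  drop 6 from [-4, 6] -> [-4]
  satisfied 1 clause(s); 7 remain; assigned so far: [6]
unit clause [-5] forces x5=F; simplify:
  drop 5 from [5, 3, 1] -> [3, 1]
  drop 5 from [5] -> [] (empty!)
  drop 5 from [5, -2] -> [-2]
  satisfied 1 clause(s); 6 remain; assigned so far: [5, 6]
CONFLICT (empty clause)

Answer: CONFLICT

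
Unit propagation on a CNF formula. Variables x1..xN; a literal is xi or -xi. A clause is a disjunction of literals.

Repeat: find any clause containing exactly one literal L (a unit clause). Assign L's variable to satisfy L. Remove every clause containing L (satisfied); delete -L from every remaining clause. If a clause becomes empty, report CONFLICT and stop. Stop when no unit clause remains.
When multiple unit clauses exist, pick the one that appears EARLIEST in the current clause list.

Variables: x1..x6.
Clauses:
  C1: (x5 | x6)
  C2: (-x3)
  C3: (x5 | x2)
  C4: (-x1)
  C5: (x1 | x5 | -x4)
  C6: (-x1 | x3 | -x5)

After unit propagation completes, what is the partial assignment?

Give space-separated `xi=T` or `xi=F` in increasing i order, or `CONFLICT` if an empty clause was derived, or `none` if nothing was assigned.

Answer: x1=F x3=F

Derivation:
unit clause [-3] forces x3=F; simplify:
  drop 3 from [-1, 3, -5] -> [-1, -5]
  satisfied 1 clause(s); 5 remain; assigned so far: [3]
unit clause [-1] forces x1=F; simplify:
  drop 1 from [1, 5, -4] -> [5, -4]
  satisfied 2 clause(s); 3 remain; assigned so far: [1, 3]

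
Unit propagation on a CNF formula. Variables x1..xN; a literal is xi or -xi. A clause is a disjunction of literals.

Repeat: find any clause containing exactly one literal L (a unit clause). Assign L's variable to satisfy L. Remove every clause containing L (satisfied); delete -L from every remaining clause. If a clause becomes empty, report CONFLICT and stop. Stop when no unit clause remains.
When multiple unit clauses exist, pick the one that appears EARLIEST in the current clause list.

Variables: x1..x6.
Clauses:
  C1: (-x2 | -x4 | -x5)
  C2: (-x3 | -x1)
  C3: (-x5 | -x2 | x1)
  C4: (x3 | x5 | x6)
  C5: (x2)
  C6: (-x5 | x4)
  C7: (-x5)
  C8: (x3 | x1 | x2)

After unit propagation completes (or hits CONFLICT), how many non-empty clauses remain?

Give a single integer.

Answer: 2

Derivation:
unit clause [2] forces x2=T; simplify:
  drop -2 from [-2, -4, -5] -> [-4, -5]
  drop -2 from [-5, -2, 1] -> [-5, 1]
  satisfied 2 clause(s); 6 remain; assigned so far: [2]
unit clause [-5] forces x5=F; simplify:
  drop 5 from [3, 5, 6] -> [3, 6]
  satisfied 4 clause(s); 2 remain; assigned so far: [2, 5]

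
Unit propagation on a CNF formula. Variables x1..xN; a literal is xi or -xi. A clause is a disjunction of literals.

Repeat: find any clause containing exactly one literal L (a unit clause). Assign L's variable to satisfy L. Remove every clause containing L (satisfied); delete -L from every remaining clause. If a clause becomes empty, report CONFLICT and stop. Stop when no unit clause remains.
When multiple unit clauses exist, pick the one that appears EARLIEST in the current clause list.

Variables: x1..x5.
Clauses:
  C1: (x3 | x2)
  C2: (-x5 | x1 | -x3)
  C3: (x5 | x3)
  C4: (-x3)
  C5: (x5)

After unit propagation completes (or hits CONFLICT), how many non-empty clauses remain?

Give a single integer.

unit clause [-3] forces x3=F; simplify:
  drop 3 from [3, 2] -> [2]
  drop 3 from [5, 3] -> [5]
  satisfied 2 clause(s); 3 remain; assigned so far: [3]
unit clause [2] forces x2=T; simplify:
  satisfied 1 clause(s); 2 remain; assigned so far: [2, 3]
unit clause [5] forces x5=T; simplify:
  satisfied 2 clause(s); 0 remain; assigned so far: [2, 3, 5]

Answer: 0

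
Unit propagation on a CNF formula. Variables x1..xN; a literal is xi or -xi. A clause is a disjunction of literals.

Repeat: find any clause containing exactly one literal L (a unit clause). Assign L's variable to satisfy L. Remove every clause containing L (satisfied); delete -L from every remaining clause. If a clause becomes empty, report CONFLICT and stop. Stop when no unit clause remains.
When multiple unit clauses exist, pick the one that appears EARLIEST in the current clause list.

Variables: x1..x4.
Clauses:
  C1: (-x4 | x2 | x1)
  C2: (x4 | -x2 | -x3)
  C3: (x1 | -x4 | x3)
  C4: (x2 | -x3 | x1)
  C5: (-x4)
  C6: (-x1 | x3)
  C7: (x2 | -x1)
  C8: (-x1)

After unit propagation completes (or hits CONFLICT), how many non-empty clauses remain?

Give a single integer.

Answer: 2

Derivation:
unit clause [-4] forces x4=F; simplify:
  drop 4 from [4, -2, -3] -> [-2, -3]
  satisfied 3 clause(s); 5 remain; assigned so far: [4]
unit clause [-1] forces x1=F; simplify:
  drop 1 from [2, -3, 1] -> [2, -3]
  satisfied 3 clause(s); 2 remain; assigned so far: [1, 4]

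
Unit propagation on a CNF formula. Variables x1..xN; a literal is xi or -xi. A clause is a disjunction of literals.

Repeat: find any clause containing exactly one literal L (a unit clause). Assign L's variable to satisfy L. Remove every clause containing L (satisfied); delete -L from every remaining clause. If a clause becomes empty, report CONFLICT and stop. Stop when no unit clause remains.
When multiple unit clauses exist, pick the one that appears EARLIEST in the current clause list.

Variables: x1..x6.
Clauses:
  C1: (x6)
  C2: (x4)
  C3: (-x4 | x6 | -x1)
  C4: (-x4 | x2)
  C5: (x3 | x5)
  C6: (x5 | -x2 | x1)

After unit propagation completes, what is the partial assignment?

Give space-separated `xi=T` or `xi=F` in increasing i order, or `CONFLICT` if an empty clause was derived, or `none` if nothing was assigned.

Answer: x2=T x4=T x6=T

Derivation:
unit clause [6] forces x6=T; simplify:
  satisfied 2 clause(s); 4 remain; assigned so far: [6]
unit clause [4] forces x4=T; simplify:
  drop -4 from [-4, 2] -> [2]
  satisfied 1 clause(s); 3 remain; assigned so far: [4, 6]
unit clause [2] forces x2=T; simplify:
  drop -2 from [5, -2, 1] -> [5, 1]
  satisfied 1 clause(s); 2 remain; assigned so far: [2, 4, 6]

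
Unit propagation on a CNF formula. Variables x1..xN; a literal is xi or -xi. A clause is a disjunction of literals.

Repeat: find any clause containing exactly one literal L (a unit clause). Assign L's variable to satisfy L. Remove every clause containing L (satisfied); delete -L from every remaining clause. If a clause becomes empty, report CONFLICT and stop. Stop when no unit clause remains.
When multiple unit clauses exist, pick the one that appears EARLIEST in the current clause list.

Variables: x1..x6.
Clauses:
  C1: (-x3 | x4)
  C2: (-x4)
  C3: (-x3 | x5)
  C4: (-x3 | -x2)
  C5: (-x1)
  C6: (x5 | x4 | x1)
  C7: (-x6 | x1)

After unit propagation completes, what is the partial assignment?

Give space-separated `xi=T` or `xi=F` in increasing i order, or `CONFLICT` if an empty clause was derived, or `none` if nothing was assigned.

Answer: x1=F x3=F x4=F x5=T x6=F

Derivation:
unit clause [-4] forces x4=F; simplify:
  drop 4 from [-3, 4] -> [-3]
  drop 4 from [5, 4, 1] -> [5, 1]
  satisfied 1 clause(s); 6 remain; assigned so far: [4]
unit clause [-3] forces x3=F; simplify:
  satisfied 3 clause(s); 3 remain; assigned so far: [3, 4]
unit clause [-1] forces x1=F; simplify:
  drop 1 from [5, 1] -> [5]
  drop 1 from [-6, 1] -> [-6]
  satisfied 1 clause(s); 2 remain; assigned so far: [1, 3, 4]
unit clause [5] forces x5=T; simplify:
  satisfied 1 clause(s); 1 remain; assigned so far: [1, 3, 4, 5]
unit clause [-6] forces x6=F; simplify:
  satisfied 1 clause(s); 0 remain; assigned so far: [1, 3, 4, 5, 6]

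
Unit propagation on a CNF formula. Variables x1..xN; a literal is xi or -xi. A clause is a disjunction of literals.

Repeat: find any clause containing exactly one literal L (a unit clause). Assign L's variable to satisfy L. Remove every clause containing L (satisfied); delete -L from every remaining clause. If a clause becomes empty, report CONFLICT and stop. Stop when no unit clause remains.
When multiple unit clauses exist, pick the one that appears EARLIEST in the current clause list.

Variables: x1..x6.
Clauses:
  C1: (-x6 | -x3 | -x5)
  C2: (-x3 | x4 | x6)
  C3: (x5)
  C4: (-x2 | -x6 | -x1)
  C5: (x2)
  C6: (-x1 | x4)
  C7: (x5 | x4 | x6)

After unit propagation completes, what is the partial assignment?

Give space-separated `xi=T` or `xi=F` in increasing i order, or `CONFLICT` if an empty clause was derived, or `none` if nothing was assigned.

unit clause [5] forces x5=T; simplify:
  drop -5 from [-6, -3, -5] -> [-6, -3]
  satisfied 2 clause(s); 5 remain; assigned so far: [5]
unit clause [2] forces x2=T; simplify:
  drop -2 from [-2, -6, -1] -> [-6, -1]
  satisfied 1 clause(s); 4 remain; assigned so far: [2, 5]

Answer: x2=T x5=T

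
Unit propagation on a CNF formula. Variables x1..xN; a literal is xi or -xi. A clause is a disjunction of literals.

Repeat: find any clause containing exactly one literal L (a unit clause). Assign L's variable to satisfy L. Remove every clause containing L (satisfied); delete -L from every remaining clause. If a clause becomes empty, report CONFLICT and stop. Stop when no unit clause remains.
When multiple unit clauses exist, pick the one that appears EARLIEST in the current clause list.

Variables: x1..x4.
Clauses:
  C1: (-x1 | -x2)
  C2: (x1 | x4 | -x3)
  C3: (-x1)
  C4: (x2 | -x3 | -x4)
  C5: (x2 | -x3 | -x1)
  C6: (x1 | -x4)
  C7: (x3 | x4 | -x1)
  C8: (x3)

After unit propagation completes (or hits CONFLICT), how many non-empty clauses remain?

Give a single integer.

unit clause [-1] forces x1=F; simplify:
  drop 1 from [1, 4, -3] -> [4, -3]
  drop 1 from [1, -4] -> [-4]
  satisfied 4 clause(s); 4 remain; assigned so far: [1]
unit clause [-4] forces x4=F; simplify:
  drop 4 from [4, -3] -> [-3]
  satisfied 2 clause(s); 2 remain; assigned so far: [1, 4]
unit clause [-3] forces x3=F; simplify:
  drop 3 from [3] -> [] (empty!)
  satisfied 1 clause(s); 1 remain; assigned so far: [1, 3, 4]
CONFLICT (empty clause)

Answer: 0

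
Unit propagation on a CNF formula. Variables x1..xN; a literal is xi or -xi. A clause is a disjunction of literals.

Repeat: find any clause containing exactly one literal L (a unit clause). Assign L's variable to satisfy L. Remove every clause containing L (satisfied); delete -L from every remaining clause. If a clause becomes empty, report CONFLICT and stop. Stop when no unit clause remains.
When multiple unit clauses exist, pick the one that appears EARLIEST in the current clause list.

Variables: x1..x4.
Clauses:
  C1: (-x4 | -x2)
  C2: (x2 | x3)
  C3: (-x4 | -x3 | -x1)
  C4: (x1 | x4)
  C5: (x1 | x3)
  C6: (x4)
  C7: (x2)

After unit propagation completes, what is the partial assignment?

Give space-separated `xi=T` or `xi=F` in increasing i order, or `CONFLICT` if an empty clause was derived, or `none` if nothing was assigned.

Answer: CONFLICT

Derivation:
unit clause [4] forces x4=T; simplify:
  drop -4 from [-4, -2] -> [-2]
  drop -4 from [-4, -3, -1] -> [-3, -1]
  satisfied 2 clause(s); 5 remain; assigned so far: [4]
unit clause [-2] forces x2=F; simplify:
  drop 2 from [2, 3] -> [3]
  drop 2 from [2] -> [] (empty!)
  satisfied 1 clause(s); 4 remain; assigned so far: [2, 4]
CONFLICT (empty clause)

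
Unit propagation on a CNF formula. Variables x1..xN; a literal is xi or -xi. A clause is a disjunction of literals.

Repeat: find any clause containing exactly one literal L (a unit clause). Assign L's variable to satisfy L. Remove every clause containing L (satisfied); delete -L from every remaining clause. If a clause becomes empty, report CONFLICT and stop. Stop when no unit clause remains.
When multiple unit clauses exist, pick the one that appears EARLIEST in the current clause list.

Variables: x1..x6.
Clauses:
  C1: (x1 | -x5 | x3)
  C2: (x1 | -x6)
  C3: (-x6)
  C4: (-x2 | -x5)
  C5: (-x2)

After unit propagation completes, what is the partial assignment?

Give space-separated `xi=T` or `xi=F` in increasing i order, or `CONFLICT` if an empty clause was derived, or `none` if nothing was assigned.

Answer: x2=F x6=F

Derivation:
unit clause [-6] forces x6=F; simplify:
  satisfied 2 clause(s); 3 remain; assigned so far: [6]
unit clause [-2] forces x2=F; simplify:
  satisfied 2 clause(s); 1 remain; assigned so far: [2, 6]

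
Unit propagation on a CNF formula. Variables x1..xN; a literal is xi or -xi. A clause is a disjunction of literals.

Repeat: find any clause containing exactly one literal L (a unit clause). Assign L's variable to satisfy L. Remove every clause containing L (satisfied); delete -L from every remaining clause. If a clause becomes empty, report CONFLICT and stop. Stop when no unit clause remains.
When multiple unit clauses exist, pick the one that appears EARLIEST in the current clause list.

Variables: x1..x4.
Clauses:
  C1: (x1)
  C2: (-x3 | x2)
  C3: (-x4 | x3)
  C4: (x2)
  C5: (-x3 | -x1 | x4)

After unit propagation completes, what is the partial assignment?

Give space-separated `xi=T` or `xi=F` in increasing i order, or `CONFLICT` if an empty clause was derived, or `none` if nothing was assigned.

Answer: x1=T x2=T

Derivation:
unit clause [1] forces x1=T; simplify:
  drop -1 from [-3, -1, 4] -> [-3, 4]
  satisfied 1 clause(s); 4 remain; assigned so far: [1]
unit clause [2] forces x2=T; simplify:
  satisfied 2 clause(s); 2 remain; assigned so far: [1, 2]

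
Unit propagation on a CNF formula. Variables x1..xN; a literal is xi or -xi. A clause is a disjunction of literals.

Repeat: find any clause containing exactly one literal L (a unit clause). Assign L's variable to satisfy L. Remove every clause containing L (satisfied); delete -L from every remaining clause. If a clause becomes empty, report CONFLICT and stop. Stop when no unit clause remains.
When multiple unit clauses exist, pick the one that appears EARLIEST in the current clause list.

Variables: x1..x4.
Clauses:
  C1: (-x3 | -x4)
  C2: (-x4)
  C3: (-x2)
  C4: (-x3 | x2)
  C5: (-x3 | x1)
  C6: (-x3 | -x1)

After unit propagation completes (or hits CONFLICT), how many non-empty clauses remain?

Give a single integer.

Answer: 0

Derivation:
unit clause [-4] forces x4=F; simplify:
  satisfied 2 clause(s); 4 remain; assigned so far: [4]
unit clause [-2] forces x2=F; simplify:
  drop 2 from [-3, 2] -> [-3]
  satisfied 1 clause(s); 3 remain; assigned so far: [2, 4]
unit clause [-3] forces x3=F; simplify:
  satisfied 3 clause(s); 0 remain; assigned so far: [2, 3, 4]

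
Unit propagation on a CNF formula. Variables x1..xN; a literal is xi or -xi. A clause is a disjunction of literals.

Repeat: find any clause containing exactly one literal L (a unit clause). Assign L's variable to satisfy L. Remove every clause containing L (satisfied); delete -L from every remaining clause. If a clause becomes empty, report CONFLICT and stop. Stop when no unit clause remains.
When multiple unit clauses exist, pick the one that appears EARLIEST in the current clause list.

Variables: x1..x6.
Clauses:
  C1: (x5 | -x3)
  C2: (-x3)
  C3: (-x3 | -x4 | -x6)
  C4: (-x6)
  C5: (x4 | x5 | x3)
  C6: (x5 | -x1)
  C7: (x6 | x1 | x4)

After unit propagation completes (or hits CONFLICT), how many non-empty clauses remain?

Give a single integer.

Answer: 3

Derivation:
unit clause [-3] forces x3=F; simplify:
  drop 3 from [4, 5, 3] -> [4, 5]
  satisfied 3 clause(s); 4 remain; assigned so far: [3]
unit clause [-6] forces x6=F; simplify:
  drop 6 from [6, 1, 4] -> [1, 4]
  satisfied 1 clause(s); 3 remain; assigned so far: [3, 6]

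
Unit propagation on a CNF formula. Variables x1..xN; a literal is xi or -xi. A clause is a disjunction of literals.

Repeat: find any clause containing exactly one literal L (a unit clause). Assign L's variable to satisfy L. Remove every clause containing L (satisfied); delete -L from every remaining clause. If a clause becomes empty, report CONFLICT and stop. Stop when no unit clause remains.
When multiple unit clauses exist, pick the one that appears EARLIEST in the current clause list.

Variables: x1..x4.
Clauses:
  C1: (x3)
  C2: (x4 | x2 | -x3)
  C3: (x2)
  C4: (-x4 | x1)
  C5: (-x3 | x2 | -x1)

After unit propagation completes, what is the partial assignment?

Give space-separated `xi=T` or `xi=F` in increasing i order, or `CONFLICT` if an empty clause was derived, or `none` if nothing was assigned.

Answer: x2=T x3=T

Derivation:
unit clause [3] forces x3=T; simplify:
  drop -3 from [4, 2, -3] -> [4, 2]
  drop -3 from [-3, 2, -1] -> [2, -1]
  satisfied 1 clause(s); 4 remain; assigned so far: [3]
unit clause [2] forces x2=T; simplify:
  satisfied 3 clause(s); 1 remain; assigned so far: [2, 3]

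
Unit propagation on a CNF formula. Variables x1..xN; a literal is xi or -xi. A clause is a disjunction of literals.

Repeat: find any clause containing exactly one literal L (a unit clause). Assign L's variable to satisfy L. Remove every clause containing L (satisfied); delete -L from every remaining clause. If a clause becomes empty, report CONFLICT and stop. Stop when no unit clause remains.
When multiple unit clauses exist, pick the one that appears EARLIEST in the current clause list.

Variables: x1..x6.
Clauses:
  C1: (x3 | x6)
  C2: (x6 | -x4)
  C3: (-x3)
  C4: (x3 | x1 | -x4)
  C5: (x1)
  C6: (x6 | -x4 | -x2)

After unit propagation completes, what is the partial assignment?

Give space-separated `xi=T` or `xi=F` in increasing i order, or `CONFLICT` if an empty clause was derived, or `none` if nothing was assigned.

Answer: x1=T x3=F x6=T

Derivation:
unit clause [-3] forces x3=F; simplify:
  drop 3 from [3, 6] -> [6]
  drop 3 from [3, 1, -4] -> [1, -4]
  satisfied 1 clause(s); 5 remain; assigned so far: [3]
unit clause [6] forces x6=T; simplify:
  satisfied 3 clause(s); 2 remain; assigned so far: [3, 6]
unit clause [1] forces x1=T; simplify:
  satisfied 2 clause(s); 0 remain; assigned so far: [1, 3, 6]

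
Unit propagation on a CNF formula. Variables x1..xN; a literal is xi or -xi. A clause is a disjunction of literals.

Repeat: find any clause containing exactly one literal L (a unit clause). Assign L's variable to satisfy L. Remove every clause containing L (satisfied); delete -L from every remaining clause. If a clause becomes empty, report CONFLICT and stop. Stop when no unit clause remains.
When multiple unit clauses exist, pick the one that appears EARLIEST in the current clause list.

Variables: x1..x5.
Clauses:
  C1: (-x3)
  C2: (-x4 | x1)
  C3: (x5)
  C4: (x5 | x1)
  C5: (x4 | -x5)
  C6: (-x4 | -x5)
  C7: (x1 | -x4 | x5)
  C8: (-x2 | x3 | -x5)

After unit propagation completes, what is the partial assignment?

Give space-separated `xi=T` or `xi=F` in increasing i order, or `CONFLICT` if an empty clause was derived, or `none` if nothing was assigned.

unit clause [-3] forces x3=F; simplify:
  drop 3 from [-2, 3, -5] -> [-2, -5]
  satisfied 1 clause(s); 7 remain; assigned so far: [3]
unit clause [5] forces x5=T; simplify:
  drop -5 from [4, -5] -> [4]
  drop -5 from [-4, -5] -> [-4]
  drop -5 from [-2, -5] -> [-2]
  satisfied 3 clause(s); 4 remain; assigned so far: [3, 5]
unit clause [4] forces x4=T; simplify:
  drop -4 from [-4, 1] -> [1]
  drop -4 from [-4] -> [] (empty!)
  satisfied 1 clause(s); 3 remain; assigned so far: [3, 4, 5]
CONFLICT (empty clause)

Answer: CONFLICT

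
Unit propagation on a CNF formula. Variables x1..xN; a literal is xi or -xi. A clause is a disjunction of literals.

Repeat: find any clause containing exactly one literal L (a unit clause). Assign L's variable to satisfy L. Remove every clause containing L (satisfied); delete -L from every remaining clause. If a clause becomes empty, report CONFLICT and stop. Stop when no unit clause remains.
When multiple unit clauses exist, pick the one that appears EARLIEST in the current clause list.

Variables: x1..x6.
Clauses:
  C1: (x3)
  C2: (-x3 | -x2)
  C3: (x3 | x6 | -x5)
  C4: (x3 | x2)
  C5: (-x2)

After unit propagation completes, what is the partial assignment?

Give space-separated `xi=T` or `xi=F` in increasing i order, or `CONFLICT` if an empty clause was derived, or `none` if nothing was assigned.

Answer: x2=F x3=T

Derivation:
unit clause [3] forces x3=T; simplify:
  drop -3 from [-3, -2] -> [-2]
  satisfied 3 clause(s); 2 remain; assigned so far: [3]
unit clause [-2] forces x2=F; simplify:
  satisfied 2 clause(s); 0 remain; assigned so far: [2, 3]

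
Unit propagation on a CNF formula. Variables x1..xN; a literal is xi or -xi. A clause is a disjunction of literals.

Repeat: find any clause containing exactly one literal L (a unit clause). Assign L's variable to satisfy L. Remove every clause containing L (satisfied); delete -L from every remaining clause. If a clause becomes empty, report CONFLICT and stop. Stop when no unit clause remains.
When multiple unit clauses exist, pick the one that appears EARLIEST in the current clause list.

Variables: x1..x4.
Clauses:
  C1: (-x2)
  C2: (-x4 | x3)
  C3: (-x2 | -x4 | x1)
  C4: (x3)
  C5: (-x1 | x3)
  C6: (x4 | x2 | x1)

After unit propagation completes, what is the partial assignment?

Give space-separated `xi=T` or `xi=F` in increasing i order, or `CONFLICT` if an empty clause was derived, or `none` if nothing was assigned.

unit clause [-2] forces x2=F; simplify:
  drop 2 from [4, 2, 1] -> [4, 1]
  satisfied 2 clause(s); 4 remain; assigned so far: [2]
unit clause [3] forces x3=T; simplify:
  satisfied 3 clause(s); 1 remain; assigned so far: [2, 3]

Answer: x2=F x3=T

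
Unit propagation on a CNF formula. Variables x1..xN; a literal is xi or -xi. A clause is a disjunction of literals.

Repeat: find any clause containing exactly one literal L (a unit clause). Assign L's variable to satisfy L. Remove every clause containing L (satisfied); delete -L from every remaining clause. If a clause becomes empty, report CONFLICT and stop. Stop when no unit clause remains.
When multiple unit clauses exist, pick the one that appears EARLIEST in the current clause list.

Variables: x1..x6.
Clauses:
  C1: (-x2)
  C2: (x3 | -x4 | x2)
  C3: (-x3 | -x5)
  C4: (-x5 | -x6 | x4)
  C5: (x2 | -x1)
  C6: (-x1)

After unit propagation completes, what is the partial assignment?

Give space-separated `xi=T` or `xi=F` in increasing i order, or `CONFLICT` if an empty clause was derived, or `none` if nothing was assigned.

unit clause [-2] forces x2=F; simplify:
  drop 2 from [3, -4, 2] -> [3, -4]
  drop 2 from [2, -1] -> [-1]
  satisfied 1 clause(s); 5 remain; assigned so far: [2]
unit clause [-1] forces x1=F; simplify:
  satisfied 2 clause(s); 3 remain; assigned so far: [1, 2]

Answer: x1=F x2=F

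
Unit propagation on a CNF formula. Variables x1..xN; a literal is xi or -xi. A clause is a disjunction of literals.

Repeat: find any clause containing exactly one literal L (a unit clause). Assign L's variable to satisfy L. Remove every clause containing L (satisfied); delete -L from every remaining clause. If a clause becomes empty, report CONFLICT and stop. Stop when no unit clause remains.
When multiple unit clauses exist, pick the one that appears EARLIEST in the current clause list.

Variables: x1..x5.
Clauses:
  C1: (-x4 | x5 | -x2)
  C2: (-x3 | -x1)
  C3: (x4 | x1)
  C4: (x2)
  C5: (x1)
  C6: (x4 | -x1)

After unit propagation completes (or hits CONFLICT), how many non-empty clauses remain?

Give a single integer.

unit clause [2] forces x2=T; simplify:
  drop -2 from [-4, 5, -2] -> [-4, 5]
  satisfied 1 clause(s); 5 remain; assigned so far: [2]
unit clause [1] forces x1=T; simplify:
  drop -1 from [-3, -1] -> [-3]
  drop -1 from [4, -1] -> [4]
  satisfied 2 clause(s); 3 remain; assigned so far: [1, 2]
unit clause [-3] forces x3=F; simplify:
  satisfied 1 clause(s); 2 remain; assigned so far: [1, 2, 3]
unit clause [4] forces x4=T; simplify:
  drop -4 from [-4, 5] -> [5]
  satisfied 1 clause(s); 1 remain; assigned so far: [1, 2, 3, 4]
unit clause [5] forces x5=T; simplify:
  satisfied 1 clause(s); 0 remain; assigned so far: [1, 2, 3, 4, 5]

Answer: 0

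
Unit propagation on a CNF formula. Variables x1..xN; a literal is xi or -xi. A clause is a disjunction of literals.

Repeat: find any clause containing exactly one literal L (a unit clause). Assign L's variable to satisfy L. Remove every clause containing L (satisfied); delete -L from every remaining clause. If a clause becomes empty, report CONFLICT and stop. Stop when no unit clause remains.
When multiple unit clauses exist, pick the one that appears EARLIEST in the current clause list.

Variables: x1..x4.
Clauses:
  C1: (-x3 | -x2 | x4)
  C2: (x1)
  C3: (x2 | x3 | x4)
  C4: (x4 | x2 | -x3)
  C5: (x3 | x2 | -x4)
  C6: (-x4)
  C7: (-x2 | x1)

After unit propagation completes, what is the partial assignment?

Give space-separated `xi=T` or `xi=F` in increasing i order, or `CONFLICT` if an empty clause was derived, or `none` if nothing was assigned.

unit clause [1] forces x1=T; simplify:
  satisfied 2 clause(s); 5 remain; assigned so far: [1]
unit clause [-4] forces x4=F; simplify:
  drop 4 from [-3, -2, 4] -> [-3, -2]
  drop 4 from [2, 3, 4] -> [2, 3]
  drop 4 from [4, 2, -3] -> [2, -3]
  satisfied 2 clause(s); 3 remain; assigned so far: [1, 4]

Answer: x1=T x4=F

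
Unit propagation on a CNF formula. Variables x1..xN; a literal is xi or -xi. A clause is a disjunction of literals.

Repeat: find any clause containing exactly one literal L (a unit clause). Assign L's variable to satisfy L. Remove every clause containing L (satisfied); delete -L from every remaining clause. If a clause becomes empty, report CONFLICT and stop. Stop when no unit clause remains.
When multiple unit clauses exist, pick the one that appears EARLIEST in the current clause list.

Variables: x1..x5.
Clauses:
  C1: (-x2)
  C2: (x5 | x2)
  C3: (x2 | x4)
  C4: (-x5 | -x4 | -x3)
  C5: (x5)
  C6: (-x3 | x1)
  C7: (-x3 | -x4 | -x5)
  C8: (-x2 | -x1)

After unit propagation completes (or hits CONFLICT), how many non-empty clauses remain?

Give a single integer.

Answer: 0

Derivation:
unit clause [-2] forces x2=F; simplify:
  drop 2 from [5, 2] -> [5]
  drop 2 from [2, 4] -> [4]
  satisfied 2 clause(s); 6 remain; assigned so far: [2]
unit clause [5] forces x5=T; simplify:
  drop -5 from [-5, -4, -3] -> [-4, -3]
  drop -5 from [-3, -4, -5] -> [-3, -4]
  satisfied 2 clause(s); 4 remain; assigned so far: [2, 5]
unit clause [4] forces x4=T; simplify:
  drop -4 from [-4, -3] -> [-3]
  drop -4 from [-3, -4] -> [-3]
  satisfied 1 clause(s); 3 remain; assigned so far: [2, 4, 5]
unit clause [-3] forces x3=F; simplify:
  satisfied 3 clause(s); 0 remain; assigned so far: [2, 3, 4, 5]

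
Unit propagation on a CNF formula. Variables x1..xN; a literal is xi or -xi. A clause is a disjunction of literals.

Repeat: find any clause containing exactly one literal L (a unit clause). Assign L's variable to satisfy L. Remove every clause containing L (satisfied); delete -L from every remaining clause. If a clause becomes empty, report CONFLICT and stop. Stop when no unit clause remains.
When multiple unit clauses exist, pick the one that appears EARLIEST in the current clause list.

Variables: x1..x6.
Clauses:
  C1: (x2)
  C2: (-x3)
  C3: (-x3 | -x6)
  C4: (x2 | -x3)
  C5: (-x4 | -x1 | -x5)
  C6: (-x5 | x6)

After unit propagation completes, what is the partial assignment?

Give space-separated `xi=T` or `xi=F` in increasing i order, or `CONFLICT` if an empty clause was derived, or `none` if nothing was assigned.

Answer: x2=T x3=F

Derivation:
unit clause [2] forces x2=T; simplify:
  satisfied 2 clause(s); 4 remain; assigned so far: [2]
unit clause [-3] forces x3=F; simplify:
  satisfied 2 clause(s); 2 remain; assigned so far: [2, 3]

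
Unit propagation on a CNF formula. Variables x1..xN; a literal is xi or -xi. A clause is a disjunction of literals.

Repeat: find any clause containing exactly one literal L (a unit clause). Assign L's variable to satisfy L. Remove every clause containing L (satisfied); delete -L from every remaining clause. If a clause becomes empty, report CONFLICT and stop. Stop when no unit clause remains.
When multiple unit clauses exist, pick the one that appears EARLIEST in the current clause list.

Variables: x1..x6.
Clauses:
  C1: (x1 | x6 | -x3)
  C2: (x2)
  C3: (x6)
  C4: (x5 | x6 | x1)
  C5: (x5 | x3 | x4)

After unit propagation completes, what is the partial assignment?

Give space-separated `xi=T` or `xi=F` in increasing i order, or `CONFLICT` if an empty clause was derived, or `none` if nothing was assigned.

Answer: x2=T x6=T

Derivation:
unit clause [2] forces x2=T; simplify:
  satisfied 1 clause(s); 4 remain; assigned so far: [2]
unit clause [6] forces x6=T; simplify:
  satisfied 3 clause(s); 1 remain; assigned so far: [2, 6]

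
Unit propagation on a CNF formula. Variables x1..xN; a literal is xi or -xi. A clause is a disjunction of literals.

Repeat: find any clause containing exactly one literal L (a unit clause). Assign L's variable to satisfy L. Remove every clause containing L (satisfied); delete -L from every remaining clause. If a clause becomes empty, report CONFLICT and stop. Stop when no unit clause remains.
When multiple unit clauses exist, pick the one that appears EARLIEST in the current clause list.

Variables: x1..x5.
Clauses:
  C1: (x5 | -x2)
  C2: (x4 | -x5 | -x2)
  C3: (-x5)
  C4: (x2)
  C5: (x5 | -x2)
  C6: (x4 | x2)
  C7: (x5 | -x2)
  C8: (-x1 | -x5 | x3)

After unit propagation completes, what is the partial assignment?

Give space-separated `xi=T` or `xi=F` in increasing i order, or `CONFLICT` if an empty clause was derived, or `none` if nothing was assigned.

Answer: CONFLICT

Derivation:
unit clause [-5] forces x5=F; simplify:
  drop 5 from [5, -2] -> [-2]
  drop 5 from [5, -2] -> [-2]
  drop 5 from [5, -2] -> [-2]
  satisfied 3 clause(s); 5 remain; assigned so far: [5]
unit clause [-2] forces x2=F; simplify:
  drop 2 from [2] -> [] (empty!)
  drop 2 from [4, 2] -> [4]
  satisfied 3 clause(s); 2 remain; assigned so far: [2, 5]
CONFLICT (empty clause)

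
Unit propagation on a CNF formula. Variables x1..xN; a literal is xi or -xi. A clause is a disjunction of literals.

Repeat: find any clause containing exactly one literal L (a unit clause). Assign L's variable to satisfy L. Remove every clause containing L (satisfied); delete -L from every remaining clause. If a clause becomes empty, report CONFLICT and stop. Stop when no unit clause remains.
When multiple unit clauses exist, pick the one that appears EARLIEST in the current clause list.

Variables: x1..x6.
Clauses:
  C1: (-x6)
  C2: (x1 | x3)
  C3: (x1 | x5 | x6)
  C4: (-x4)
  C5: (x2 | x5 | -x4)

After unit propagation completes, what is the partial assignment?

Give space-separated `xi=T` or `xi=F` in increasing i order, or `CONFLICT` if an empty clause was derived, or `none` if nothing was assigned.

Answer: x4=F x6=F

Derivation:
unit clause [-6] forces x6=F; simplify:
  drop 6 from [1, 5, 6] -> [1, 5]
  satisfied 1 clause(s); 4 remain; assigned so far: [6]
unit clause [-4] forces x4=F; simplify:
  satisfied 2 clause(s); 2 remain; assigned so far: [4, 6]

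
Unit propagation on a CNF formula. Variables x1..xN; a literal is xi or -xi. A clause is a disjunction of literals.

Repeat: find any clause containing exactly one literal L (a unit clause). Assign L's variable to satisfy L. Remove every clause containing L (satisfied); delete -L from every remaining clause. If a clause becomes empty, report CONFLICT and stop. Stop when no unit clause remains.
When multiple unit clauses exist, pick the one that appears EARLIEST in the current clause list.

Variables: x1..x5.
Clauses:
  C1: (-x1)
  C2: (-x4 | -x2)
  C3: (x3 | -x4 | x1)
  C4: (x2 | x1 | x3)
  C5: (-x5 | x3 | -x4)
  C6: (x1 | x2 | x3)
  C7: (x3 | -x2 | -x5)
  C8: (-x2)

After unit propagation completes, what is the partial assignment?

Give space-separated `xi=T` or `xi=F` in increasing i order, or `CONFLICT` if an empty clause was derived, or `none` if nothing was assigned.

Answer: x1=F x2=F x3=T

Derivation:
unit clause [-1] forces x1=F; simplify:
  drop 1 from [3, -4, 1] -> [3, -4]
  drop 1 from [2, 1, 3] -> [2, 3]
  drop 1 from [1, 2, 3] -> [2, 3]
  satisfied 1 clause(s); 7 remain; assigned so far: [1]
unit clause [-2] forces x2=F; simplify:
  drop 2 from [2, 3] -> [3]
  drop 2 from [2, 3] -> [3]
  satisfied 3 clause(s); 4 remain; assigned so far: [1, 2]
unit clause [3] forces x3=T; simplify:
  satisfied 4 clause(s); 0 remain; assigned so far: [1, 2, 3]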